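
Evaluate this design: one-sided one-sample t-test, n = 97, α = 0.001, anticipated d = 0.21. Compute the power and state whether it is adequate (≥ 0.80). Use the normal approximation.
Power ≈ 0.15; the study is underpowered (power < 0.80)

Power calculation (one-sample t-test, normal approximation):
z_β = d · √n - z_α
z_β = 0.21 · √97 - 3.090
z_β = 0.21 · 9.849 - 3.090
z_β = -1.022

Power = Φ(z_β) = Φ(-1.022) ≈ 0.153

Effect size d = 0.21 is small by Cohen's convention (0.2/0.5/0.8).

Threshold: power ≥ 0.80 is conventionally adequate.
Power ≈ 0.15 → the study is underpowered (power < 0.80).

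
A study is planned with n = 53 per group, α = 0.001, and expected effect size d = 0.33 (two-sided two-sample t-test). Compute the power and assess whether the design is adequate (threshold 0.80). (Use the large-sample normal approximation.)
Power ≈ 0.06; the study is underpowered (power < 0.80)

Power calculation (two-sample t-test, normal approximation):
z_β = d · √(n/2) - z_{α/2}
z_β = 0.33 · √(53/2) - 3.291
z_β = 0.33 · 5.148 - 3.291
z_β = -1.592

Power = Φ(z_β) = Φ(-1.592) ≈ 0.056

Effect size d = 0.33 is small by Cohen's convention (0.2/0.5/0.8).

Threshold: power ≥ 0.80 is conventionally adequate.
Power ≈ 0.06 → the study is underpowered (power < 0.80).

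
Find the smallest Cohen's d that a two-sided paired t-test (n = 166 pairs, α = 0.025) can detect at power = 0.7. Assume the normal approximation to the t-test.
d ≈ 0.21

Minimum detectable effect (paired t-test, normal approximation):
d = (z_{α/2} + z_β) / √n
d = (2.241 + 0.524) / √166
d = 2.766 / 12.884
d ≈ 0.21

By Cohen's convention (0.2 small / 0.5 medium / 0.8 large): small effect.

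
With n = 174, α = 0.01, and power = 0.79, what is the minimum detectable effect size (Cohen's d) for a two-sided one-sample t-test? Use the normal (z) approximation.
d ≈ 0.26

Minimum detectable effect (one-sample t-test, normal approximation):
d = (z_{α/2} + z_β) / √n
d = (2.576 + 0.806) / √174
d = 3.382 / 13.191
d ≈ 0.26

By Cohen's convention (0.2 small / 0.5 medium / 0.8 large): small effect.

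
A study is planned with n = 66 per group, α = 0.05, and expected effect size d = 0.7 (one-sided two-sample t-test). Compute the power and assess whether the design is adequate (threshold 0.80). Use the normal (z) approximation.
Power ≈ 0.99; the study is adequately powered (power ≥ 0.80)

Power calculation (two-sample t-test, normal approximation):
z_β = d · √(n/2) - z_α
z_β = 0.7 · √(66/2) - 1.645
z_β = 0.7 · 5.745 - 1.645
z_β = 2.376

Power = Φ(z_β) = Φ(2.376) ≈ 0.991

Effect size d = 0.7 is medium by Cohen's convention (0.2/0.5/0.8).

Threshold: power ≥ 0.80 is conventionally adequate.
Power ≈ 0.99 → the study is adequately powered (power ≥ 0.80).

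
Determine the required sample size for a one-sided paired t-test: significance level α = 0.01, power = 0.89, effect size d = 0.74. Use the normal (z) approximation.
n = 24 pairs

Sample size formula (paired t-test, normal approximation):
n = ((z_α + z_β) / d)²

z_α = 2.326 (for α = 0.01, one-sided)
z_β = 1.227 (for power = 0.89)
d = 0.74

n = ((2.326 + 1.227) / 0.74)²
n = (4.801)²
n ≈ 23.05
Round up to the next whole number: n = 24 pairs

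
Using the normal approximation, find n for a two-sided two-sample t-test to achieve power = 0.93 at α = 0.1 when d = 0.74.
n = 36 per group

Sample size formula (two-sample t-test, normal approximation):
n = 2 · ((z_{α/2} + z_β) / d)²

z_{α/2} = 1.645 (for α = 0.1, two-sided)
z_β = 1.476 (for power = 0.93)
d = 0.74

n = 2 · ((1.645 + 1.476) / 0.74)²
n = 2 · (4.218)²
n ≈ 35.58
Round up to the next whole number: n = 36 per group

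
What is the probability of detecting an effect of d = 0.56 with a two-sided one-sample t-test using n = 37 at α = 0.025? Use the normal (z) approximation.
Power ≈ 0.88

Power calculation (one-sample t-test, normal approximation):
z_β = d · √n - z_{α/2}
z_β = 0.56 · √37 - 2.241
z_β = 0.56 · 6.083 - 2.241
z_β = 1.165

Power = Φ(z_β) = Φ(1.165) ≈ 0.878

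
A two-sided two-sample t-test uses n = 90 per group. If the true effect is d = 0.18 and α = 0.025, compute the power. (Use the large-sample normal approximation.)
Power ≈ 0.15

Power calculation (two-sample t-test, normal approximation):
z_β = d · √(n/2) - z_{α/2}
z_β = 0.18 · √(90/2) - 2.241
z_β = 0.18 · 6.708 - 2.241
z_β = -1.034

Power = Φ(z_β) = Φ(-1.034) ≈ 0.151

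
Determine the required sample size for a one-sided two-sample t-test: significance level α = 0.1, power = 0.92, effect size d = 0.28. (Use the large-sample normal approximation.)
n = 185 per group

Sample size formula (two-sample t-test, normal approximation):
n = 2 · ((z_α + z_β) / d)²

z_α = 1.282 (for α = 0.1, one-sided)
z_β = 1.405 (for power = 0.92)
d = 0.28

n = 2 · ((1.282 + 1.405) / 0.28)²
n = 2 · (9.596)²
n ≈ 184.17
Round up to the next whole number: n = 185 per group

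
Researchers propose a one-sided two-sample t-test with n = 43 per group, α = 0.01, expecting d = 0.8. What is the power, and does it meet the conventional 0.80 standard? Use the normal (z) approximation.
Power ≈ 0.92; the study is adequately powered (power ≥ 0.80)

Power calculation (two-sample t-test, normal approximation):
z_β = d · √(n/2) - z_α
z_β = 0.8 · √(43/2) - 2.326
z_β = 0.8 · 4.637 - 2.326
z_β = 1.383

Power = Φ(z_β) = Φ(1.383) ≈ 0.917

Effect size d = 0.8 is large by Cohen's convention (0.2/0.5/0.8).

Threshold: power ≥ 0.80 is conventionally adequate.
Power ≈ 0.92 → the study is adequately powered (power ≥ 0.80).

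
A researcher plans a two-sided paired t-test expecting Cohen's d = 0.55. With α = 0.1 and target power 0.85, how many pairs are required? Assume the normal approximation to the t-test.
n = 24 pairs

Sample size formula (paired t-test, normal approximation):
n = ((z_{α/2} + z_β) / d)²

z_{α/2} = 1.645 (for α = 0.1, two-sided)
z_β = 1.036 (for power = 0.85)
d = 0.55

n = ((1.645 + 1.036) / 0.55)²
n = (4.875)²
n ≈ 23.77
Round up to the next whole number: n = 24 pairs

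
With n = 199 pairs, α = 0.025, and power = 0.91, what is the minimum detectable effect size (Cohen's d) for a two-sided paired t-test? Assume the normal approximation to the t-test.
d ≈ 0.25

Minimum detectable effect (paired t-test, normal approximation):
d = (z_{α/2} + z_β) / √n
d = (2.241 + 1.341) / √199
d = 3.582 / 14.107
d ≈ 0.25

By Cohen's convention (0.2 small / 0.5 medium / 0.8 large): small effect.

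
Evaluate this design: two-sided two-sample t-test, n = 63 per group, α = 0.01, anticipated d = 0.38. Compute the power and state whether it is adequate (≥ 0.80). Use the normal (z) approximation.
Power ≈ 0.33; the study is underpowered (power < 0.80)

Power calculation (two-sample t-test, normal approximation):
z_β = d · √(n/2) - z_{α/2}
z_β = 0.38 · √(63/2) - 2.576
z_β = 0.38 · 5.612 - 2.576
z_β = -0.443

Power = Φ(z_β) = Φ(-0.443) ≈ 0.329

Effect size d = 0.38 is small by Cohen's convention (0.2/0.5/0.8).

Threshold: power ≥ 0.80 is conventionally adequate.
Power ≈ 0.33 → the study is underpowered (power < 0.80).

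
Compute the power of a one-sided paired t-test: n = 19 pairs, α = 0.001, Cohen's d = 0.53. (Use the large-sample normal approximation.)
Power ≈ 0.22

Power calculation (paired t-test, normal approximation):
z_β = d · √n - z_α
z_β = 0.53 · √19 - 3.090
z_β = 0.53 · 4.359 - 3.090
z_β = -0.780

Power = Φ(z_β) = Φ(-0.780) ≈ 0.218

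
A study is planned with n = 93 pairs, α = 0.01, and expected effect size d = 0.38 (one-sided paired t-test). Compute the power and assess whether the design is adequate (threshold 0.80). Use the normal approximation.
Power ≈ 0.91; the study is adequately powered (power ≥ 0.80)

Power calculation (paired t-test, normal approximation):
z_β = d · √n - z_α
z_β = 0.38 · √93 - 2.326
z_β = 0.38 · 9.644 - 2.326
z_β = 1.338

Power = Φ(z_β) = Φ(1.338) ≈ 0.910

Effect size d = 0.38 is small by Cohen's convention (0.2/0.5/0.8).

Threshold: power ≥ 0.80 is conventionally adequate.
Power ≈ 0.91 → the study is adequately powered (power ≥ 0.80).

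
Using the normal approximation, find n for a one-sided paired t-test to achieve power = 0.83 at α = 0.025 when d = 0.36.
n = 66 pairs

Sample size formula (paired t-test, normal approximation):
n = ((z_α + z_β) / d)²

z_α = 1.960 (for α = 0.025, one-sided)
z_β = 0.954 (for power = 0.83)
d = 0.36

n = ((1.960 + 0.954) / 0.36)²
n = (8.094)²
n ≈ 65.51
Round up to the next whole number: n = 66 pairs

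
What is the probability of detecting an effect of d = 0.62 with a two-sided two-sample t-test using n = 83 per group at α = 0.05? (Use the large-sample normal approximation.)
Power ≈ 0.98

Power calculation (two-sample t-test, normal approximation):
z_β = d · √(n/2) - z_{α/2}
z_β = 0.62 · √(83/2) - 1.960
z_β = 0.62 · 6.442 - 1.960
z_β = 2.034

Power = Φ(z_β) = Φ(2.034) ≈ 0.979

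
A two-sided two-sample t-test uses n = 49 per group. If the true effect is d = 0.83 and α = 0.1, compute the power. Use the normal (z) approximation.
Power ≈ 0.99

Power calculation (two-sample t-test, normal approximation):
z_β = d · √(n/2) - z_{α/2}
z_β = 0.83 · √(49/2) - 1.645
z_β = 0.83 · 4.950 - 1.645
z_β = 2.463

Power = Φ(z_β) = Φ(2.463) ≈ 0.993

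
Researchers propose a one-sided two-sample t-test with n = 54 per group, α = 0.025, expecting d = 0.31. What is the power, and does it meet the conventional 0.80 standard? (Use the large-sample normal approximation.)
Power ≈ 0.36; the study is underpowered (power < 0.80)

Power calculation (two-sample t-test, normal approximation):
z_β = d · √(n/2) - z_α
z_β = 0.31 · √(54/2) - 1.960
z_β = 0.31 · 5.196 - 1.960
z_β = -0.349

Power = Φ(z_β) = Φ(-0.349) ≈ 0.363

Effect size d = 0.31 is small by Cohen's convention (0.2/0.5/0.8).

Threshold: power ≥ 0.80 is conventionally adequate.
Power ≈ 0.36 → the study is underpowered (power < 0.80).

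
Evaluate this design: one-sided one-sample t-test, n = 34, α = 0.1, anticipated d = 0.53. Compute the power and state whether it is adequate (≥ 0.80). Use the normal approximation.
Power ≈ 0.96; the study is adequately powered (power ≥ 0.80)

Power calculation (one-sample t-test, normal approximation):
z_β = d · √n - z_α
z_β = 0.53 · √34 - 1.282
z_β = 0.53 · 5.831 - 1.282
z_β = 1.809

Power = Φ(z_β) = Φ(1.809) ≈ 0.965

Effect size d = 0.53 is medium by Cohen's convention (0.2/0.5/0.8).

Threshold: power ≥ 0.80 is conventionally adequate.
Power ≈ 0.96 → the study is adequately powered (power ≥ 0.80).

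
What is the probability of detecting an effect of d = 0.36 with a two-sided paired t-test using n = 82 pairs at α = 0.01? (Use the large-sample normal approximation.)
Power ≈ 0.75

Power calculation (paired t-test, normal approximation):
z_β = d · √n - z_{α/2}
z_β = 0.36 · √82 - 2.576
z_β = 0.36 · 9.055 - 2.576
z_β = 0.684

Power = Φ(z_β) = Φ(0.684) ≈ 0.753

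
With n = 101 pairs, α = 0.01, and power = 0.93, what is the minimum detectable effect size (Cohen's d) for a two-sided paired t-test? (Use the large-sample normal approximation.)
d ≈ 0.40

Minimum detectable effect (paired t-test, normal approximation):
d = (z_{α/2} + z_β) / √n
d = (2.576 + 1.476) / √101
d = 4.052 / 10.050
d ≈ 0.40

By Cohen's convention (0.2 small / 0.5 medium / 0.8 large): small effect.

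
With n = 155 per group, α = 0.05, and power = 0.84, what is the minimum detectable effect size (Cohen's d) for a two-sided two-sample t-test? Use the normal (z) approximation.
d ≈ 0.34

Minimum detectable effect (two-sample t-test, normal approximation):
d = (z_{α/2} + z_β) / √(n/2)
d = (1.960 + 0.994) / √(155/2)
d = 2.954 / 8.803
d ≈ 0.34

By Cohen's convention (0.2 small / 0.5 medium / 0.8 large): small effect.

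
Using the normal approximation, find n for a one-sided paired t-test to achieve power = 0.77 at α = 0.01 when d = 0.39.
n = 62 pairs

Sample size formula (paired t-test, normal approximation):
n = ((z_α + z_β) / d)²

z_α = 2.326 (for α = 0.01, one-sided)
z_β = 0.739 (for power = 0.77)
d = 0.39

n = ((2.326 + 0.739) / 0.39)²
n = (7.859)²
n ≈ 61.76
Round up to the next whole number: n = 62 pairs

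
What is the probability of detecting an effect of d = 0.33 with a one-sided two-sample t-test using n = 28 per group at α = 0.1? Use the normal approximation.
Power ≈ 0.48

Power calculation (two-sample t-test, normal approximation):
z_β = d · √(n/2) - z_α
z_β = 0.33 · √(28/2) - 1.282
z_β = 0.33 · 3.742 - 1.282
z_β = -0.047

Power = Φ(z_β) = Φ(-0.047) ≈ 0.481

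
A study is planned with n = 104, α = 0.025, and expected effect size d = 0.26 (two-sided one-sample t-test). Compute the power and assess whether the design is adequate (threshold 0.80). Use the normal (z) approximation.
Power ≈ 0.66; the study is underpowered (power < 0.80)

Power calculation (one-sample t-test, normal approximation):
z_β = d · √n - z_{α/2}
z_β = 0.26 · √104 - 2.241
z_β = 0.26 · 10.198 - 2.241
z_β = 0.410

Power = Φ(z_β) = Φ(0.410) ≈ 0.659

Effect size d = 0.26 is small by Cohen's convention (0.2/0.5/0.8).

Threshold: power ≥ 0.80 is conventionally adequate.
Power ≈ 0.66 → the study is underpowered (power < 0.80).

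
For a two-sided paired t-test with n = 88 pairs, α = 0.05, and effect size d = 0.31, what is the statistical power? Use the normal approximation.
Power ≈ 0.83

Power calculation (paired t-test, normal approximation):
z_β = d · √n - z_{α/2}
z_β = 0.31 · √88 - 1.960
z_β = 0.31 · 9.381 - 1.960
z_β = 0.948

Power = Φ(z_β) = Φ(0.948) ≈ 0.828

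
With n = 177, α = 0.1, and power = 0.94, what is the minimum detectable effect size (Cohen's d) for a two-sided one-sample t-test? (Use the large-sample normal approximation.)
d ≈ 0.24

Minimum detectable effect (one-sample t-test, normal approximation):
d = (z_{α/2} + z_β) / √n
d = (1.645 + 1.555) / √177
d = 3.200 / 13.304
d ≈ 0.24

By Cohen's convention (0.2 small / 0.5 medium / 0.8 large): small effect.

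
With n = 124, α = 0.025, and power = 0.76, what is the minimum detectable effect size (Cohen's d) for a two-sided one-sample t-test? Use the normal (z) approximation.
d ≈ 0.26

Minimum detectable effect (one-sample t-test, normal approximation):
d = (z_{α/2} + z_β) / √n
d = (2.241 + 0.706) / √124
d = 2.948 / 11.136
d ≈ 0.26

By Cohen's convention (0.2 small / 0.5 medium / 0.8 large): small effect.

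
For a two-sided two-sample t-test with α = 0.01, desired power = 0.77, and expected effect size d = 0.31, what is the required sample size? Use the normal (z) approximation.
n = 229 per group

Sample size formula (two-sample t-test, normal approximation):
n = 2 · ((z_{α/2} + z_β) / d)²

z_{α/2} = 2.576 (for α = 0.01, two-sided)
z_β = 0.739 (for power = 0.77)
d = 0.31

n = 2 · ((2.576 + 0.739) / 0.31)²
n = 2 · (10.694)²
n ≈ 228.72
Round up to the next whole number: n = 229 per group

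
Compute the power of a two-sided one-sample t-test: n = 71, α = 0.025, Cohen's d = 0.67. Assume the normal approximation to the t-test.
Power ≈ 1.00

Power calculation (one-sample t-test, normal approximation):
z_β = d · √n - z_{α/2}
z_β = 0.67 · √71 - 2.241
z_β = 0.67 · 8.426 - 2.241
z_β = 3.404

Power = Φ(z_β) = Φ(3.404) ≈ 1.000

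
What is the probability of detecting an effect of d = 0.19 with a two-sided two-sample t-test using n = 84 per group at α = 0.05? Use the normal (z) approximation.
Power ≈ 0.23

Power calculation (two-sample t-test, normal approximation):
z_β = d · √(n/2) - z_{α/2}
z_β = 0.19 · √(84/2) - 1.960
z_β = 0.19 · 6.481 - 1.960
z_β = -0.729

Power = Φ(z_β) = Φ(-0.729) ≈ 0.233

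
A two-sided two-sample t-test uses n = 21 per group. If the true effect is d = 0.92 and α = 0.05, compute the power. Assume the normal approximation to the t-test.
Power ≈ 0.85

Power calculation (two-sample t-test, normal approximation):
z_β = d · √(n/2) - z_{α/2}
z_β = 0.92 · √(21/2) - 1.960
z_β = 0.92 · 3.240 - 1.960
z_β = 1.021

Power = Φ(z_β) = Φ(1.021) ≈ 0.846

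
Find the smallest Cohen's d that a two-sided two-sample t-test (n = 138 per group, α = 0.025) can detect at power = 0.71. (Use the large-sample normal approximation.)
d ≈ 0.34

Minimum detectable effect (two-sample t-test, normal approximation):
d = (z_{α/2} + z_β) / √(n/2)
d = (2.241 + 0.553) / √(138/2)
d = 2.795 / 8.307
d ≈ 0.34

By Cohen's convention (0.2 small / 0.5 medium / 0.8 large): small effect.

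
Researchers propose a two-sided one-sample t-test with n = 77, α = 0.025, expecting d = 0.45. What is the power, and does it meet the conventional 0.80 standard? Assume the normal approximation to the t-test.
Power ≈ 0.96; the study is adequately powered (power ≥ 0.80)

Power calculation (one-sample t-test, normal approximation):
z_β = d · √n - z_{α/2}
z_β = 0.45 · √77 - 2.241
z_β = 0.45 · 8.775 - 2.241
z_β = 1.707

Power = Φ(z_β) = Φ(1.707) ≈ 0.956

Effect size d = 0.45 is small by Cohen's convention (0.2/0.5/0.8).

Threshold: power ≥ 0.80 is conventionally adequate.
Power ≈ 0.96 → the study is adequately powered (power ≥ 0.80).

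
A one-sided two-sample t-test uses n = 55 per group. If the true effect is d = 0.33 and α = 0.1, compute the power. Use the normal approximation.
Power ≈ 0.67

Power calculation (two-sample t-test, normal approximation):
z_β = d · √(n/2) - z_α
z_β = 0.33 · √(55/2) - 1.282
z_β = 0.33 · 5.244 - 1.282
z_β = 0.449

Power = Φ(z_β) = Φ(0.449) ≈ 0.673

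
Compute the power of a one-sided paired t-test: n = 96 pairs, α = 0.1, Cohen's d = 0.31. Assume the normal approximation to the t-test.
Power ≈ 0.96

Power calculation (paired t-test, normal approximation):
z_β = d · √n - z_α
z_β = 0.31 · √96 - 1.282
z_β = 0.31 · 9.798 - 1.282
z_β = 1.756

Power = Φ(z_β) = Φ(1.756) ≈ 0.960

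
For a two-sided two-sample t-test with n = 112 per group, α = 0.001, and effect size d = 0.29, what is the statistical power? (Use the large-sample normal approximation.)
Power ≈ 0.13

Power calculation (two-sample t-test, normal approximation):
z_β = d · √(n/2) - z_{α/2}
z_β = 0.29 · √(112/2) - 3.291
z_β = 0.29 · 7.483 - 3.291
z_β = -1.120

Power = Φ(z_β) = Φ(-1.120) ≈ 0.131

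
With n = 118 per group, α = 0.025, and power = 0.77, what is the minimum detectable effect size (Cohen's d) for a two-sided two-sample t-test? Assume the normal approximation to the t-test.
d ≈ 0.39

Minimum detectable effect (two-sample t-test, normal approximation):
d = (z_{α/2} + z_β) / √(n/2)
d = (2.241 + 0.739) / √(118/2)
d = 2.980 / 7.681
d ≈ 0.39

By Cohen's convention (0.2 small / 0.5 medium / 0.8 large): small effect.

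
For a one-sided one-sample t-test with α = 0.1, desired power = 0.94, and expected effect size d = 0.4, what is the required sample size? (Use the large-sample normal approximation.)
n = 51

Sample size formula (one-sample t-test, normal approximation):
n = ((z_α + z_β) / d)²

z_α = 1.282 (for α = 0.1, one-sided)
z_β = 1.555 (for power = 0.94)
d = 0.4

n = ((1.282 + 1.555) / 0.4)²
n = (7.093)²
n ≈ 50.31
Round up to the next whole number: n = 51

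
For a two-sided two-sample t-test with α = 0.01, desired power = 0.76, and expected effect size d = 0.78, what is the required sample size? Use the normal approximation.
n = 36 per group

Sample size formula (two-sample t-test, normal approximation):
n = 2 · ((z_{α/2} + z_β) / d)²

z_{α/2} = 2.576 (for α = 0.01, two-sided)
z_β = 0.706 (for power = 0.76)
d = 0.78

n = 2 · ((2.576 + 0.706) / 0.78)²
n = 2 · (4.208)²
n ≈ 35.41
Round up to the next whole number: n = 36 per group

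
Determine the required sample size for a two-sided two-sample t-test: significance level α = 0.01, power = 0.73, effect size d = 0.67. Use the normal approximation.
n = 46 per group

Sample size formula (two-sample t-test, normal approximation):
n = 2 · ((z_{α/2} + z_β) / d)²

z_{α/2} = 2.576 (for α = 0.01, two-sided)
z_β = 0.613 (for power = 0.73)
d = 0.67

n = 2 · ((2.576 + 0.613) / 0.67)²
n = 2 · (4.760)²
n ≈ 45.32
Round up to the next whole number: n = 46 per group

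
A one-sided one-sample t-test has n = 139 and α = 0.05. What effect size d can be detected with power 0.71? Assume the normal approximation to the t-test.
d ≈ 0.19

Minimum detectable effect (one-sample t-test, normal approximation):
d = (z_α + z_β) / √n
d = (1.645 + 0.553) / √139
d = 2.198 / 11.790
d ≈ 0.19

By Cohen's convention (0.2 small / 0.5 medium / 0.8 large): very small effect.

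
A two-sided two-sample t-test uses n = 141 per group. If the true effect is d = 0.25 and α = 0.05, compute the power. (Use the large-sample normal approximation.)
Power ≈ 0.56

Power calculation (two-sample t-test, normal approximation):
z_β = d · √(n/2) - z_{α/2}
z_β = 0.25 · √(141/2) - 1.960
z_β = 0.25 · 8.396 - 1.960
z_β = 0.139

Power = Φ(z_β) = Φ(0.139) ≈ 0.555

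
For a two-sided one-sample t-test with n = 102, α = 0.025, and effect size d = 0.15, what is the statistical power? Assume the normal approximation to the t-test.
Power ≈ 0.23

Power calculation (one-sample t-test, normal approximation):
z_β = d · √n - z_{α/2}
z_β = 0.15 · √102 - 2.241
z_β = 0.15 · 10.100 - 2.241
z_β = -0.726

Power = Φ(z_β) = Φ(-0.726) ≈ 0.234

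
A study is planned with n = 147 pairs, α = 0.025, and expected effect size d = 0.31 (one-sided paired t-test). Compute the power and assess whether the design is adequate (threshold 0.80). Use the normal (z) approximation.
Power ≈ 0.96; the study is adequately powered (power ≥ 0.80)

Power calculation (paired t-test, normal approximation):
z_β = d · √n - z_α
z_β = 0.31 · √147 - 1.960
z_β = 0.31 · 12.124 - 1.960
z_β = 1.799

Power = Φ(z_β) = Φ(1.799) ≈ 0.964

Effect size d = 0.31 is small by Cohen's convention (0.2/0.5/0.8).

Threshold: power ≥ 0.80 is conventionally adequate.
Power ≈ 0.96 → the study is adequately powered (power ≥ 0.80).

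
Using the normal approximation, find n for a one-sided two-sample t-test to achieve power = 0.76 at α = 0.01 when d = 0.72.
n = 36 per group

Sample size formula (two-sample t-test, normal approximation):
n = 2 · ((z_α + z_β) / d)²

z_α = 2.326 (for α = 0.01, one-sided)
z_β = 0.706 (for power = 0.76)
d = 0.72

n = 2 · ((2.326 + 0.706) / 0.72)²
n = 2 · (4.211)²
n ≈ 35.47
Round up to the next whole number: n = 36 per group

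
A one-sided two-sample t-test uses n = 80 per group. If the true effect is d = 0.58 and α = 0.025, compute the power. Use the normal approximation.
Power ≈ 0.96

Power calculation (two-sample t-test, normal approximation):
z_β = d · √(n/2) - z_α
z_β = 0.58 · √(80/2) - 1.960
z_β = 0.58 · 6.325 - 1.960
z_β = 1.708

Power = Φ(z_β) = Φ(1.708) ≈ 0.956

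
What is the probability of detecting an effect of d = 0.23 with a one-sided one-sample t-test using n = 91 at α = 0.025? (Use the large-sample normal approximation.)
Power ≈ 0.59

Power calculation (one-sample t-test, normal approximation):
z_β = d · √n - z_α
z_β = 0.23 · √91 - 1.960
z_β = 0.23 · 9.539 - 1.960
z_β = 0.234

Power = Φ(z_β) = Φ(0.234) ≈ 0.593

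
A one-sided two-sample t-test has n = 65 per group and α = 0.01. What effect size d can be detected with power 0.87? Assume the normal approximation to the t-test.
d ≈ 0.61

Minimum detectable effect (two-sample t-test, normal approximation):
d = (z_α + z_β) / √(n/2)
d = (2.326 + 1.126) / √(65/2)
d = 3.453 / 5.701
d ≈ 0.61

By Cohen's convention (0.2 small / 0.5 medium / 0.8 large): medium effect.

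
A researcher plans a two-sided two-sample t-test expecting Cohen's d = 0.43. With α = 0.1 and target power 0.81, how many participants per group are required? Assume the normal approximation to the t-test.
n = 69 per group

Sample size formula (two-sample t-test, normal approximation):
n = 2 · ((z_{α/2} + z_β) / d)²

z_{α/2} = 1.645 (for α = 0.1, two-sided)
z_β = 0.878 (for power = 0.81)
d = 0.43

n = 2 · ((1.645 + 0.878) / 0.43)²
n = 2 · (5.867)²
n ≈ 68.84
Round up to the next whole number: n = 69 per group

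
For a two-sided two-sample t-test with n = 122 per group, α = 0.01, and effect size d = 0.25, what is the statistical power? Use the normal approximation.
Power ≈ 0.27

Power calculation (two-sample t-test, normal approximation):
z_β = d · √(n/2) - z_{α/2}
z_β = 0.25 · √(122/2) - 2.576
z_β = 0.25 · 7.810 - 2.576
z_β = -0.623

Power = Φ(z_β) = Φ(-0.623) ≈ 0.267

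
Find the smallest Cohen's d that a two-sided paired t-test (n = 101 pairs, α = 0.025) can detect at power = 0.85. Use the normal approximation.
d ≈ 0.33

Minimum detectable effect (paired t-test, normal approximation):
d = (z_{α/2} + z_β) / √n
d = (2.241 + 1.036) / √101
d = 3.278 / 10.050
d ≈ 0.33

By Cohen's convention (0.2 small / 0.5 medium / 0.8 large): small effect.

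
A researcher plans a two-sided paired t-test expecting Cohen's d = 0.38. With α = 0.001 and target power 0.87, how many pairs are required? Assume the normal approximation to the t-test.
n = 136 pairs

Sample size formula (paired t-test, normal approximation):
n = ((z_{α/2} + z_β) / d)²

z_{α/2} = 3.291 (for α = 0.001, two-sided)
z_β = 1.126 (for power = 0.87)
d = 0.38

n = ((3.291 + 1.126) / 0.38)²
n = (11.624)²
n ≈ 135.12
Round up to the next whole number: n = 136 pairs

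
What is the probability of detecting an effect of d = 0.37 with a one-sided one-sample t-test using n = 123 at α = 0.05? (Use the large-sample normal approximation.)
Power ≈ 0.99

Power calculation (one-sample t-test, normal approximation):
z_β = d · √n - z_α
z_β = 0.37 · √123 - 1.645
z_β = 0.37 · 11.091 - 1.645
z_β = 2.459

Power = Φ(z_β) = Φ(2.459) ≈ 0.993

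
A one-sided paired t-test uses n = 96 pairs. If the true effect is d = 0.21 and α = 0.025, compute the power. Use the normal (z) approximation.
Power ≈ 0.54

Power calculation (paired t-test, normal approximation):
z_β = d · √n - z_α
z_β = 0.21 · √96 - 1.960
z_β = 0.21 · 9.798 - 1.960
z_β = 0.098

Power = Φ(z_β) = Φ(0.098) ≈ 0.539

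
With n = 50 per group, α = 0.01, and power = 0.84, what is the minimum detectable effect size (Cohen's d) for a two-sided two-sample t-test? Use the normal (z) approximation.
d ≈ 0.71

Minimum detectable effect (two-sample t-test, normal approximation):
d = (z_{α/2} + z_β) / √(n/2)
d = (2.576 + 0.994) / √(50/2)
d = 3.570 / 5.000
d ≈ 0.71

By Cohen's convention (0.2 small / 0.5 medium / 0.8 large): medium effect.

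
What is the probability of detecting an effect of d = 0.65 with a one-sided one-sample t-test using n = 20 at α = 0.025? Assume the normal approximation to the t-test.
Power ≈ 0.83

Power calculation (one-sample t-test, normal approximation):
z_β = d · √n - z_α
z_β = 0.65 · √20 - 1.960
z_β = 0.65 · 4.472 - 1.960
z_β = 0.947

Power = Φ(z_β) = Φ(0.947) ≈ 0.828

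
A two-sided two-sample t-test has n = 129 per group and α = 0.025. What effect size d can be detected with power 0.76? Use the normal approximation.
d ≈ 0.37

Minimum detectable effect (two-sample t-test, normal approximation):
d = (z_{α/2} + z_β) / √(n/2)
d = (2.241 + 0.706) / √(129/2)
d = 2.948 / 8.031
d ≈ 0.37

By Cohen's convention (0.2 small / 0.5 medium / 0.8 large): small effect.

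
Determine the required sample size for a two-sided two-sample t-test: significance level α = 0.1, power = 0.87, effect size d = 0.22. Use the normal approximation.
n = 318 per group

Sample size formula (two-sample t-test, normal approximation):
n = 2 · ((z_{α/2} + z_β) / d)²

z_{α/2} = 1.645 (for α = 0.1, two-sided)
z_β = 1.126 (for power = 0.87)
d = 0.22

n = 2 · ((1.645 + 1.126) / 0.22)²
n = 2 · (12.595)²
n ≈ 317.27
Round up to the next whole number: n = 318 per group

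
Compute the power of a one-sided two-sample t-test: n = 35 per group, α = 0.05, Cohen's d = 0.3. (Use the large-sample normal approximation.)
Power ≈ 0.35

Power calculation (two-sample t-test, normal approximation):
z_β = d · √(n/2) - z_α
z_β = 0.3 · √(35/2) - 1.645
z_β = 0.3 · 4.183 - 1.645
z_β = -0.390

Power = Φ(z_β) = Φ(-0.390) ≈ 0.348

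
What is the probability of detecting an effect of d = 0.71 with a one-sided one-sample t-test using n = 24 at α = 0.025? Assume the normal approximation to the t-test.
Power ≈ 0.94

Power calculation (one-sample t-test, normal approximation):
z_β = d · √n - z_α
z_β = 0.71 · √24 - 1.960
z_β = 0.71 · 4.899 - 1.960
z_β = 1.518

Power = Φ(z_β) = Φ(1.518) ≈ 0.936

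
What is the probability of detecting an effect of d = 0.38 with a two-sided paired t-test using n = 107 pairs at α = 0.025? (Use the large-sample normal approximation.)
Power ≈ 0.95

Power calculation (paired t-test, normal approximation):
z_β = d · √n - z_{α/2}
z_β = 0.38 · √107 - 2.241
z_β = 0.38 · 10.344 - 2.241
z_β = 1.689

Power = Φ(z_β) = Φ(1.689) ≈ 0.954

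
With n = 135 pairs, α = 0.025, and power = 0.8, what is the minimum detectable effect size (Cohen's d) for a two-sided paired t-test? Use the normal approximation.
d ≈ 0.27

Minimum detectable effect (paired t-test, normal approximation):
d = (z_{α/2} + z_β) / √n
d = (2.241 + 0.842) / √135
d = 3.083 / 11.619
d ≈ 0.27

By Cohen's convention (0.2 small / 0.5 medium / 0.8 large): small effect.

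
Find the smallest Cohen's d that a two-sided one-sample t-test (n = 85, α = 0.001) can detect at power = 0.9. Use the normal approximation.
d ≈ 0.50

Minimum detectable effect (one-sample t-test, normal approximation):
d = (z_{α/2} + z_β) / √n
d = (3.291 + 1.282) / √85
d = 4.572 / 9.220
d ≈ 0.50

By Cohen's convention (0.2 small / 0.5 medium / 0.8 large): medium effect.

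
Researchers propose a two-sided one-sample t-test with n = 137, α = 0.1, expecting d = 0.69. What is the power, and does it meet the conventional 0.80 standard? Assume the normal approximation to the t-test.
Power ≈ 1.00; the study is adequately powered (power ≥ 0.80)

Power calculation (one-sample t-test, normal approximation):
z_β = d · √n - z_{α/2}
z_β = 0.69 · √137 - 1.645
z_β = 0.69 · 11.705 - 1.645
z_β = 6.431

Power = Φ(z_β) = Φ(6.431) ≈ 1.000

Effect size d = 0.69 is medium by Cohen's convention (0.2/0.5/0.8).

Threshold: power ≥ 0.80 is conventionally adequate.
Power ≈ 1.00 → the study is adequately powered (power ≥ 0.80).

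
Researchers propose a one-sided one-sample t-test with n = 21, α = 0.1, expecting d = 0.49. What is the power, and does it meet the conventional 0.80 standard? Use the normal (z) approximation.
Power ≈ 0.83; the study is adequately powered (power ≥ 0.80)

Power calculation (one-sample t-test, normal approximation):
z_β = d · √n - z_α
z_β = 0.49 · √21 - 1.282
z_β = 0.49 · 4.583 - 1.282
z_β = 0.964

Power = Φ(z_β) = Φ(0.964) ≈ 0.832

Effect size d = 0.49 is small by Cohen's convention (0.2/0.5/0.8).

Threshold: power ≥ 0.80 is conventionally adequate.
Power ≈ 0.83 → the study is adequately powered (power ≥ 0.80).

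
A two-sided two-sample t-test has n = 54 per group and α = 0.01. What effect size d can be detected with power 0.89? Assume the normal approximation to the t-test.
d ≈ 0.73

Minimum detectable effect (two-sample t-test, normal approximation):
d = (z_{α/2} + z_β) / √(n/2)
d = (2.576 + 1.227) / √(54/2)
d = 3.802 / 5.196
d ≈ 0.73

By Cohen's convention (0.2 small / 0.5 medium / 0.8 large): medium effect.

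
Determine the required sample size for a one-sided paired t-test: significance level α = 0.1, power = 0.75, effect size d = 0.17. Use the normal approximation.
n = 133 pairs

Sample size formula (paired t-test, normal approximation):
n = ((z_α + z_β) / d)²

z_α = 1.282 (for α = 0.1, one-sided)
z_β = 0.674 (for power = 0.75)
d = 0.17

n = ((1.282 + 0.674) / 0.17)²
n = (11.506)²
n ≈ 132.39
Round up to the next whole number: n = 133 pairs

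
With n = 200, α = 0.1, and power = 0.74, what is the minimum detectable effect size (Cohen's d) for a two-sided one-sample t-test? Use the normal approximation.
d ≈ 0.16

Minimum detectable effect (one-sample t-test, normal approximation):
d = (z_{α/2} + z_β) / √n
d = (1.645 + 0.643) / √200
d = 2.288 / 14.142
d ≈ 0.16

By Cohen's convention (0.2 small / 0.5 medium / 0.8 large): very small effect.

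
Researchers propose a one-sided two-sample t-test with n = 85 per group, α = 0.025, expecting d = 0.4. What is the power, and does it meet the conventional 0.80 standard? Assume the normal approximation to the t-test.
Power ≈ 0.74; the study is underpowered (power < 0.80)

Power calculation (two-sample t-test, normal approximation):
z_β = d · √(n/2) - z_α
z_β = 0.4 · √(85/2) - 1.960
z_β = 0.4 · 6.519 - 1.960
z_β = 0.648

Power = Φ(z_β) = Φ(0.648) ≈ 0.741

Effect size d = 0.4 is small by Cohen's convention (0.2/0.5/0.8).

Threshold: power ≥ 0.80 is conventionally adequate.
Power ≈ 0.74 → the study is underpowered (power < 0.80).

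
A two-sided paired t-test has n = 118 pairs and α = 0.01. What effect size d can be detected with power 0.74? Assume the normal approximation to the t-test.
d ≈ 0.30

Minimum detectable effect (paired t-test, normal approximation):
d = (z_{α/2} + z_β) / √n
d = (2.576 + 0.643) / √118
d = 3.219 / 10.863
d ≈ 0.30

By Cohen's convention (0.2 small / 0.5 medium / 0.8 large): small effect.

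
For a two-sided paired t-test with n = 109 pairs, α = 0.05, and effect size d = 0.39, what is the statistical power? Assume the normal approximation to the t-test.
Power ≈ 0.98

Power calculation (paired t-test, normal approximation):
z_β = d · √n - z_{α/2}
z_β = 0.39 · √109 - 1.960
z_β = 0.39 · 10.440 - 1.960
z_β = 2.112

Power = Φ(z_β) = Φ(2.112) ≈ 0.983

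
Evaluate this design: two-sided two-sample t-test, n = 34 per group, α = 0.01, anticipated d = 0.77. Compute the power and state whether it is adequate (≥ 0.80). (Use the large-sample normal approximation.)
Power ≈ 0.73; the study is underpowered (power < 0.80)

Power calculation (two-sample t-test, normal approximation):
z_β = d · √(n/2) - z_{α/2}
z_β = 0.77 · √(34/2) - 2.576
z_β = 0.77 · 4.123 - 2.576
z_β = 0.599

Power = Φ(z_β) = Φ(0.599) ≈ 0.725

Effect size d = 0.77 is medium by Cohen's convention (0.2/0.5/0.8).

Threshold: power ≥ 0.80 is conventionally adequate.
Power ≈ 0.73 → the study is underpowered (power < 0.80).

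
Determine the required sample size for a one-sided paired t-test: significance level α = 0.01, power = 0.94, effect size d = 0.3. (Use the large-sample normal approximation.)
n = 168 pairs

Sample size formula (paired t-test, normal approximation):
n = ((z_α + z_β) / d)²

z_α = 2.326 (for α = 0.01, one-sided)
z_β = 1.555 (for power = 0.94)
d = 0.3

n = ((2.326 + 1.555) / 0.3)²
n = (12.937)²
n ≈ 167.37
Round up to the next whole number: n = 168 pairs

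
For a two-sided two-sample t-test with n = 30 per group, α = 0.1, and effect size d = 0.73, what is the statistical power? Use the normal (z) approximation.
Power ≈ 0.88

Power calculation (two-sample t-test, normal approximation):
z_β = d · √(n/2) - z_{α/2}
z_β = 0.73 · √(30/2) - 1.645
z_β = 0.73 · 3.873 - 1.645
z_β = 1.182

Power = Φ(z_β) = Φ(1.182) ≈ 0.881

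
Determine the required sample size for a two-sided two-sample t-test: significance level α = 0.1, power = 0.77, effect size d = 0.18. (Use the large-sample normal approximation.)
n = 351 per group

Sample size formula (two-sample t-test, normal approximation):
n = 2 · ((z_{α/2} + z_β) / d)²

z_{α/2} = 1.645 (for α = 0.1, two-sided)
z_β = 0.739 (for power = 0.77)
d = 0.18

n = 2 · ((1.645 + 0.739) / 0.18)²
n = 2 · (13.244)²
n ≈ 350.81
Round up to the next whole number: n = 351 per group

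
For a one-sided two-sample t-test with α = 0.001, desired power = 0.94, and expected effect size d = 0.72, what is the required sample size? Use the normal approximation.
n = 84 per group

Sample size formula (two-sample t-test, normal approximation):
n = 2 · ((z_α + z_β) / d)²

z_α = 3.090 (for α = 0.001, one-sided)
z_β = 1.555 (for power = 0.94)
d = 0.72

n = 2 · ((3.090 + 1.555) / 0.72)²
n = 2 · (6.451)²
n ≈ 83.23
Round up to the next whole number: n = 84 per group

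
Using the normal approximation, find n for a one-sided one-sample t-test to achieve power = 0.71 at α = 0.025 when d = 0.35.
n = 52

Sample size formula (one-sample t-test, normal approximation):
n = ((z_α + z_β) / d)²

z_α = 1.960 (for α = 0.025, one-sided)
z_β = 0.553 (for power = 0.71)
d = 0.35

n = ((1.960 + 0.553) / 0.35)²
n = (7.180)²
n ≈ 51.55
Round up to the next whole number: n = 52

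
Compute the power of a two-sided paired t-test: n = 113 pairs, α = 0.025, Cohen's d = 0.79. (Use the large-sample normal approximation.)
Power ≈ 1.00

Power calculation (paired t-test, normal approximation):
z_β = d · √n - z_{α/2}
z_β = 0.79 · √113 - 2.241
z_β = 0.79 · 10.630 - 2.241
z_β = 6.156

Power = Φ(z_β) = Φ(6.156) ≈ 1.000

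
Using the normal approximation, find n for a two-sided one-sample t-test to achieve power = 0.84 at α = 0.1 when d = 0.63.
n = 18

Sample size formula (one-sample t-test, normal approximation):
n = ((z_{α/2} + z_β) / d)²

z_{α/2} = 1.645 (for α = 0.1, two-sided)
z_β = 0.994 (for power = 0.84)
d = 0.63

n = ((1.645 + 0.994) / 0.63)²
n = (4.189)²
n ≈ 17.55
Round up to the next whole number: n = 18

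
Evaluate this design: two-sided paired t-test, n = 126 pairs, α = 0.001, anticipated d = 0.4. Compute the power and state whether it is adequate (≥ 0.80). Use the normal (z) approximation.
Power ≈ 0.88; the study is adequately powered (power ≥ 0.80)

Power calculation (paired t-test, normal approximation):
z_β = d · √n - z_{α/2}
z_β = 0.4 · √126 - 3.291
z_β = 0.4 · 11.225 - 3.291
z_β = 1.199

Power = Φ(z_β) = Φ(1.199) ≈ 0.885

Effect size d = 0.4 is small by Cohen's convention (0.2/0.5/0.8).

Threshold: power ≥ 0.80 is conventionally adequate.
Power ≈ 0.88 → the study is adequately powered (power ≥ 0.80).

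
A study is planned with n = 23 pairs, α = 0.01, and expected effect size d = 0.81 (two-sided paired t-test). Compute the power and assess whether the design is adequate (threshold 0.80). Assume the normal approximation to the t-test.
Power ≈ 0.90; the study is adequately powered (power ≥ 0.80)

Power calculation (paired t-test, normal approximation):
z_β = d · √n - z_{α/2}
z_β = 0.81 · √23 - 2.576
z_β = 0.81 · 4.796 - 2.576
z_β = 1.309

Power = Φ(z_β) = Φ(1.309) ≈ 0.905

Effect size d = 0.81 is large by Cohen's convention (0.2/0.5/0.8).

Threshold: power ≥ 0.80 is conventionally adequate.
Power ≈ 0.90 → the study is adequately powered (power ≥ 0.80).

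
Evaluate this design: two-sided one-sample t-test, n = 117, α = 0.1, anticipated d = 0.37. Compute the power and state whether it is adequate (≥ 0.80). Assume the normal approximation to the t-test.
Power ≈ 0.99; the study is adequately powered (power ≥ 0.80)

Power calculation (one-sample t-test, normal approximation):
z_β = d · √n - z_{α/2}
z_β = 0.37 · √117 - 1.645
z_β = 0.37 · 10.817 - 1.645
z_β = 2.357

Power = Φ(z_β) = Φ(2.357) ≈ 0.991

Effect size d = 0.37 is small by Cohen's convention (0.2/0.5/0.8).

Threshold: power ≥ 0.80 is conventionally adequate.
Power ≈ 0.99 → the study is adequately powered (power ≥ 0.80).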